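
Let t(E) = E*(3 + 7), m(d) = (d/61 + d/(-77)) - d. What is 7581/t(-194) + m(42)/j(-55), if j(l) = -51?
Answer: -68314187/22129580 ≈ -3.0870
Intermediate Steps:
m(d) = -4681*d/4697 (m(d) = (d*(1/61) + d*(-1/77)) - d = (d/61 - d/77) - d = 16*d/4697 - d = -4681*d/4697)
t(E) = 10*E (t(E) = E*10 = 10*E)
7581/t(-194) + m(42)/j(-55) = 7581/((10*(-194))) - 4681/4697*42/(-51) = 7581/(-1940) - 28086/671*(-1/51) = 7581*(-1/1940) + 9362/11407 = -7581/1940 + 9362/11407 = -68314187/22129580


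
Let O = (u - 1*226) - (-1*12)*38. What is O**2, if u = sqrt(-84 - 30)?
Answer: (230 + I*sqrt(114))**2 ≈ 52786.0 + 4911.5*I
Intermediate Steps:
u = I*sqrt(114) (u = sqrt(-114) = I*sqrt(114) ≈ 10.677*I)
O = 230 + I*sqrt(114) (O = (I*sqrt(114) - 1*226) - (-1*12)*38 = (I*sqrt(114) - 226) - (-12)*38 = (-226 + I*sqrt(114)) - 1*(-456) = (-226 + I*sqrt(114)) + 456 = 230 + I*sqrt(114) ≈ 230.0 + 10.677*I)
O**2 = (230 + I*sqrt(114))**2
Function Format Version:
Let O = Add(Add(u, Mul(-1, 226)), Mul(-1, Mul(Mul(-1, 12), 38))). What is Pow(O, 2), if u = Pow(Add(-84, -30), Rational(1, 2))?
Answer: Pow(Add(230, Mul(I, Pow(114, Rational(1, 2)))), 2) ≈ Add(52786., Mul(4911.5, I))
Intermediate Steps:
u = Mul(I, Pow(114, Rational(1, 2))) (u = Pow(-114, Rational(1, 2)) = Mul(I, Pow(114, Rational(1, 2))) ≈ Mul(10.677, I))
O = Add(230, Mul(I, Pow(114, Rational(1, 2)))) (O = Add(Add(Mul(I, Pow(114, Rational(1, 2))), Mul(-1, 226)), Mul(-1, Mul(Mul(-1, 12), 38))) = Add(Add(Mul(I, Pow(114, Rational(1, 2))), -226), Mul(-1, Mul(-12, 38))) = Add(Add(-226, Mul(I, Pow(114, Rational(1, 2)))), Mul(-1, -456)) = Add(Add(-226, Mul(I, Pow(114, Rational(1, 2)))), 456) = Add(230, Mul(I, Pow(114, Rational(1, 2)))) ≈ Add(230.00, Mul(10.677, I)))
Pow(O, 2) = Pow(Add(230, Mul(I, Pow(114, Rational(1, 2)))), 2)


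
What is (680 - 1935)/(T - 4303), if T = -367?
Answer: 251/934 ≈ 0.26874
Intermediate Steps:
(680 - 1935)/(T - 4303) = (680 - 1935)/(-367 - 4303) = -1255/(-4670) = -1255*(-1/4670) = 251/934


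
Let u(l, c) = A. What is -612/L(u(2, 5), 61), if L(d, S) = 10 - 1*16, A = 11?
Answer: 102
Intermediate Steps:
u(l, c) = 11
L(d, S) = -6 (L(d, S) = 10 - 16 = -6)
-612/L(u(2, 5), 61) = -612/(-6) = -612*(-⅙) = 102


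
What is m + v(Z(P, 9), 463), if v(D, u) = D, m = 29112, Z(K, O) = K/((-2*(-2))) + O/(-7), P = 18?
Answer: 407613/14 ≈ 29115.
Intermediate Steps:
Z(K, O) = -O/7 + K/4 (Z(K, O) = K/4 + O*(-⅐) = K*(¼) - O/7 = K/4 - O/7 = -O/7 + K/4)
m + v(Z(P, 9), 463) = 29112 + (-⅐*9 + (¼)*18) = 29112 + (-9/7 + 9/2) = 29112 + 45/14 = 407613/14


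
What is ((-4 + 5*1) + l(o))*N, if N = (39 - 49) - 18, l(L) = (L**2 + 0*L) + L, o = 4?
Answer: -588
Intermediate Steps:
l(L) = L + L**2 (l(L) = (L**2 + 0) + L = L**2 + L = L + L**2)
N = -28 (N = -10 - 18 = -28)
((-4 + 5*1) + l(o))*N = ((-4 + 5*1) + 4*(1 + 4))*(-28) = ((-4 + 5) + 4*5)*(-28) = (1 + 20)*(-28) = 21*(-28) = -588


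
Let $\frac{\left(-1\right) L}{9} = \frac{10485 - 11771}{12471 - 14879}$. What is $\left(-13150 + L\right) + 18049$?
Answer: $\frac{5892609}{1204} \approx 4894.2$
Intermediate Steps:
$L = - \frac{5787}{1204}$ ($L = - 9 \frac{10485 - 11771}{12471 - 14879} = - 9 \left(- \frac{1286}{-2408}\right) = - 9 \left(\left(-1286\right) \left(- \frac{1}{2408}\right)\right) = \left(-9\right) \frac{643}{1204} = - \frac{5787}{1204} \approx -4.8065$)
$\left(-13150 + L\right) + 18049 = \left(-13150 - \frac{5787}{1204}\right) + 18049 = - \frac{15838387}{1204} + 18049 = \frac{5892609}{1204}$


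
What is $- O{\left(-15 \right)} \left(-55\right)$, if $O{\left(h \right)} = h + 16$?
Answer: $55$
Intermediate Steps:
$O{\left(h \right)} = 16 + h$
$- O{\left(-15 \right)} \left(-55\right) = - (16 - 15) \left(-55\right) = \left(-1\right) 1 \left(-55\right) = \left(-1\right) \left(-55\right) = 55$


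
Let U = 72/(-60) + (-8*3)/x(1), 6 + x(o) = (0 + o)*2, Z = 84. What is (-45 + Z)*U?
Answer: 936/5 ≈ 187.20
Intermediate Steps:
x(o) = -6 + 2*o (x(o) = -6 + (0 + o)*2 = -6 + o*2 = -6 + 2*o)
U = 24/5 (U = 72/(-60) + (-8*3)/(-6 + 2*1) = 72*(-1/60) - 24/(-6 + 2) = -6/5 - 24/(-4) = -6/5 - 24*(-¼) = -6/5 + 6 = 24/5 ≈ 4.8000)
(-45 + Z)*U = (-45 + 84)*(24/5) = 39*(24/5) = 936/5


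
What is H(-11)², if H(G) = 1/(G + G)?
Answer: 1/484 ≈ 0.0020661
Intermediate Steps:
H(G) = 1/(2*G)
H(-11)² = ((½)/(-11))² = ((½)*(-1/11))² = (-1/22)² = 1/484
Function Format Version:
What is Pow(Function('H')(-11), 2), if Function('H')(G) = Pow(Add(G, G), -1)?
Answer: Rational(1, 484) ≈ 0.0020661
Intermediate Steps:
Function('H')(G) = Mul(Rational(1, 2), Pow(G, -1)) (Function('H')(G) = Pow(Mul(2, G), -1) = Mul(Rational(1, 2), Pow(G, -1)))
Pow(Function('H')(-11), 2) = Pow(Mul(Rational(1, 2), Pow(-11, -1)), 2) = Pow(Mul(Rational(1, 2), Rational(-1, 11)), 2) = Pow(Rational(-1, 22), 2) = Rational(1, 484)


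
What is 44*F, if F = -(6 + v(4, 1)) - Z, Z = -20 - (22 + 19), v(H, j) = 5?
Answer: 2200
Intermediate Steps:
Z = -61 (Z = -20 - 1*41 = -20 - 41 = -61)
F = 50 (F = -(6 + 5) - 1*(-61) = -1*11 + 61 = -11 + 61 = 50)
44*F = 44*50 = 2200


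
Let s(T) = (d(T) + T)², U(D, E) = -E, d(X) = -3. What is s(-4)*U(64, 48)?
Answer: -2352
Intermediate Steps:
s(T) = (-3 + T)²
s(-4)*U(64, 48) = (-3 - 4)²*(-1*48) = (-7)²*(-48) = 49*(-48) = -2352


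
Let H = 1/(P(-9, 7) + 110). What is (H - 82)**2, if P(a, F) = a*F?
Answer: 14845609/2209 ≈ 6720.5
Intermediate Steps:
P(a, F) = F*a
H = 1/47 (H = 1/(7*(-9) + 110) = 1/(-63 + 110) = 1/47 ≈ 0.021277)
(H - 82)**2 = (1/47 - 82)**2 = (-3853/47)**2 = 14845609/2209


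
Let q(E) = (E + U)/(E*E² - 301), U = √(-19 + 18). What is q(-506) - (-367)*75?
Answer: 3565988080931/129554517 - I/129554517 ≈ 27525.0 - 7.7188e-9*I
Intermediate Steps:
U = I (U = √(-1) = I ≈ 1.0*I)
q(E) = (I + E)/(-301 + E³) (q(E) = (E + I)/(E*E² - 301) = (I + E)/(E³ - 301) = (I + E)/(-301 + E³))
q(-506) - (-367)*75 = (I - 506)/(-301 + (-506)³) - (-367)*75 = (-506 + I)/(-301 - 129554216) - 1*(-27525) = (-506 + I)/(-129554517) + 27525 = -(-506 + I)/129554517 + 27525 = (506/129554517 - I/129554517) + 27525 = 3565988080931/129554517 - I/129554517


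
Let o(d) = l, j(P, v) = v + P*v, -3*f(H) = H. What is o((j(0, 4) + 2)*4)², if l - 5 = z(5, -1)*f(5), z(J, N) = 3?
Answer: 0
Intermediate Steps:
f(H) = -H/3
l = 0 (l = 5 + 3*(-⅓*5) = 5 + 3*(-5/3) = 5 - 5 = 0)
o(d) = 0
o((j(0, 4) + 2)*4)² = 0² = 0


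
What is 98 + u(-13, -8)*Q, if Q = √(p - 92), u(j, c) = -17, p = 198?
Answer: 98 - 17*√106 ≈ -77.026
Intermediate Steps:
Q = √106 (Q = √(198 - 92) = √106 ≈ 10.296)
98 + u(-13, -8)*Q = 98 - 17*√106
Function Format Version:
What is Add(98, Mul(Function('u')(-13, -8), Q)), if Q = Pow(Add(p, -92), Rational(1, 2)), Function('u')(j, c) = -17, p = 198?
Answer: Add(98, Mul(-17, Pow(106, Rational(1, 2)))) ≈ -77.026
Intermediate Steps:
Q = Pow(106, Rational(1, 2)) (Q = Pow(Add(198, -92), Rational(1, 2)) = Pow(106, Rational(1, 2)) ≈ 10.296)
Add(98, Mul(Function('u')(-13, -8), Q)) = Add(98, Mul(-17, Pow(106, Rational(1, 2))))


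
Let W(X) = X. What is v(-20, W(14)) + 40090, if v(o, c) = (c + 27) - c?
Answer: 40117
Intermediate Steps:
v(o, c) = 27 (v(o, c) = (27 + c) - c = 27)
v(-20, W(14)) + 40090 = 27 + 40090 = 40117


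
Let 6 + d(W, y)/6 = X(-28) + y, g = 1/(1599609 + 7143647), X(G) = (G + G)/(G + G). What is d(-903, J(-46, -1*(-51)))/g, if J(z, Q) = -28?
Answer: -1731164688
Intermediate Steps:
X(G) = 1 (X(G) = (2*G)/((2*G)) = (2*G)*(1/(2*G)) = 1)
g = 1/8743256 ≈ 1.1437e-7
d(W, y) = -30 + 6*y (d(W, y) = -36 + 6*(1 + y) = -36 + (6 + 6*y) = -30 + 6*y)
d(-903, J(-46, -1*(-51)))/g = (-30 + 6*(-28))/(1/8743256) = (-30 - 168)*8743256 = -198*8743256 = -1731164688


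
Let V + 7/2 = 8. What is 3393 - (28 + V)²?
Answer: 9347/4 ≈ 2336.8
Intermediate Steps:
V = 9/2 (V = -7/2 + 8 = 9/2 ≈ 4.5000)
3393 - (28 + V)² = 3393 - (28 + 9/2)² = 3393 - (65/2)² = 3393 - 1*4225/4 = 3393 - 4225/4 = 9347/4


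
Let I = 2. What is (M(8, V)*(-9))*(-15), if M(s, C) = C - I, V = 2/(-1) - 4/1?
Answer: -1080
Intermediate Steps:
V = -6 (V = 2*(-1) - 4*1 = -2 - 4 = -6)
M(s, C) = -2 + C (M(s, C) = C - 1*2 = C - 2 = -2 + C)
(M(8, V)*(-9))*(-15) = ((-2 - 6)*(-9))*(-15) = -8*(-9)*(-15) = 72*(-15) = -1080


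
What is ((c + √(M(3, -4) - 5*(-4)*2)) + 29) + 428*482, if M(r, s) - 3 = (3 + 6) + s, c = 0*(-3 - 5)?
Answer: 206325 + 4*√3 ≈ 2.0633e+5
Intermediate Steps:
c = 0 (c = 0*(-8) = 0)
M(r, s) = 12 + s (M(r, s) = 3 + ((3 + 6) + s) = 3 + (9 + s) = 12 + s)
((c + √(M(3, -4) - 5*(-4)*2)) + 29) + 428*482 = ((0 + √((12 - 4) - 5*(-4)*2)) + 29) + 428*482 = ((0 + √(8 + 20*2)) + 29) + 206296 = ((0 + √(8 + 40)) + 29) + 206296 = ((0 + √48) + 29) + 206296 = ((0 + 4*√3) + 29) + 206296 = (4*√3 + 29) + 206296 = (29 + 4*√3) + 206296 = 206325 + 4*√3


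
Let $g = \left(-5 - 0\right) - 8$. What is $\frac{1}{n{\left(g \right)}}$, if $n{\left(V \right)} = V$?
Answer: $- \frac{1}{13} \approx -0.076923$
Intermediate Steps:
$g = -13$ ($g = \left(-5 + \left(-5 + 5\right)\right) - 8 = \left(-5 + 0\right) - 8 = -5 - 8 = -13$)
$\frac{1}{n{\left(g \right)}} = \frac{1}{-13} = - \frac{1}{13}$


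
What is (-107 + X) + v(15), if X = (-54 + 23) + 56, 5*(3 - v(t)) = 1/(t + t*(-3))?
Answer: -11849/150 ≈ -78.993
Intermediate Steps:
v(t) = 3 + 1/(10*t) (v(t) = 3 - 1/(5*(t + t*(-3))) = 3 - 1/(5*(t - 3*t)) = 3 - (-1/(2*t))/5 = 3 - (-1)/(10*t) = 3 + 1/(10*t))
X = 25 (X = -31 + 56 = 25)
(-107 + X) + v(15) = (-107 + 25) + (3 + (1/10)/15) = -82 + (3 + (1/10)*(1/15)) = -82 + (3 + 1/150) = -82 + 451/150 = -11849/150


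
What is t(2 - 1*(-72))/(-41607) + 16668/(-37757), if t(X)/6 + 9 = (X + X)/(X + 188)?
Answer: -30199629482/68598390123 ≈ -0.44024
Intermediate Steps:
t(X) = -54 + 12*X/(188 + X) (t(X) = -54 + 6*((X + X)/(X + 188)) = -54 + 6*((2*X)/(188 + X)) = -54 + 6*(2*X/(188 + X)) = -54 + 12*X/(188 + X))
t(2 - 1*(-72))/(-41607) + 16668/(-37757) = (6*(-1692 - 7*(2 - 1*(-72)))/(188 + (2 - 1*(-72))))/(-41607) + 16668/(-37757) = (6*(-1692 - 7*(2 + 72))/(188 + (2 + 72)))*(-1/41607) + 16668*(-1/37757) = (6*(-1692 - 7*74)/(188 + 74))*(-1/41607) - 16668/37757 = (6*(-1692 - 518)/262)*(-1/41607) - 16668/37757 = (6*(1/262)*(-2210))*(-1/41607) - 16668/37757 = -6630/131*(-1/41607) - 16668/37757 = 2210/1816839 - 16668/37757 = -30199629482/68598390123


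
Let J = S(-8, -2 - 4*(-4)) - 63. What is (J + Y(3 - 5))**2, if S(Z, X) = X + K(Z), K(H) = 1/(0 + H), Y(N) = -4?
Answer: 180625/64 ≈ 2822.3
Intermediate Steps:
K(H) = 1/H
S(Z, X) = X + 1/Z
J = -393/8 (J = ((-2 - 4*(-4)) + 1/(-8)) - 63 = ((-2 + 16) - 1/8) - 63 = (14 - 1/8) - 63 = 111/8 - 63 = -393/8 ≈ -49.125)
(J + Y(3 - 5))**2 = (-393/8 - 4)**2 = (-425/8)**2 = 180625/64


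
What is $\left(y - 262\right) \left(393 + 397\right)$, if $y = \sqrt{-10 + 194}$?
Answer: $-206980 + 1580 \sqrt{46} \approx -1.9626 \cdot 10^{5}$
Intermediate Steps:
$y = 2 \sqrt{46}$ ($y = \sqrt{184} = 2 \sqrt{46} \approx 13.565$)
$\left(y - 262\right) \left(393 + 397\right) = \left(2 \sqrt{46} - 262\right) \left(393 + 397\right) = \left(-262 + 2 \sqrt{46}\right) 790 = -206980 + 1580 \sqrt{46}$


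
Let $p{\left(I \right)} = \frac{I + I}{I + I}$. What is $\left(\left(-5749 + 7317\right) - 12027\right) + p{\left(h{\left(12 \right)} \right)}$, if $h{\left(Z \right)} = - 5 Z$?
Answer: $-10458$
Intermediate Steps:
$p{\left(I \right)} = 1$ ($p{\left(I \right)} = \frac{2 I}{2 I} = 2 I \frac{1}{2 I} = 1$)
$\left(\left(-5749 + 7317\right) - 12027\right) + p{\left(h{\left(12 \right)} \right)} = \left(\left(-5749 + 7317\right) - 12027\right) + 1 = \left(1568 - 12027\right) + 1 = -10459 + 1 = -10458$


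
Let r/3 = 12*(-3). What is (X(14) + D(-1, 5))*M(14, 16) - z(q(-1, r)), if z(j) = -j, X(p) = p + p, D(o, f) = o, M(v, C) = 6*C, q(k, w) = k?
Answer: 2591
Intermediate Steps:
r = -108 (r = 3*(12*(-3)) = 3*(-36) = -108)
X(p) = 2*p
(X(14) + D(-1, 5))*M(14, 16) - z(q(-1, r)) = (2*14 - 1)*(6*16) - (-1)*(-1) = (28 - 1)*96 - 1*1 = 27*96 - 1 = 2592 - 1 = 2591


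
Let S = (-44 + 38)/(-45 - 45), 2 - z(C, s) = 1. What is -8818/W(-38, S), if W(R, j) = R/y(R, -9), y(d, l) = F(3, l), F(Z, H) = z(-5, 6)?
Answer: 4409/19 ≈ 232.05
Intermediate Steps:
z(C, s) = 1 (z(C, s) = 2 - 1*1 = 2 - 1 = 1)
F(Z, H) = 1
y(d, l) = 1
S = 1/15 (S = -6/(-90) = -6*(-1/90) = 1/15 ≈ 0.066667)
W(R, j) = R (W(R, j) = R/1 = R*1 = R)
-8818/W(-38, S) = -8818/(-38) = -8818*(-1/38) = 4409/19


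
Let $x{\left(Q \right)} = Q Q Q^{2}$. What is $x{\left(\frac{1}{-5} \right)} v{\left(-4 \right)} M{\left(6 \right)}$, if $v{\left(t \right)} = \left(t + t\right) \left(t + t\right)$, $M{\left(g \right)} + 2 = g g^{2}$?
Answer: $\frac{13696}{625} \approx 21.914$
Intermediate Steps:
$M{\left(g \right)} = -2 + g^{3}$ ($M{\left(g \right)} = -2 + g g^{2} = -2 + g^{3}$)
$x{\left(Q \right)} = Q^{4}$ ($x{\left(Q \right)} = Q^{2} Q^{2} = Q^{4}$)
$v{\left(t \right)} = 4 t^{2}$ ($v{\left(t \right)} = 2 t 2 t = 4 t^{2}$)
$x{\left(\frac{1}{-5} \right)} v{\left(-4 \right)} M{\left(6 \right)} = \left(\frac{1}{-5}\right)^{4} \cdot 4 \left(-4\right)^{2} \left(-2 + 6^{3}\right) = \left(- \frac{1}{5}\right)^{4} \cdot 4 \cdot 16 \left(-2 + 216\right) = \frac{1}{625} \cdot 64 \cdot 214 = \frac{64}{625} \cdot 214 = \frac{13696}{625}$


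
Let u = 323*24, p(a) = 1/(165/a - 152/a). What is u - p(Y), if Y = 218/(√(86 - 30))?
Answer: 7752 - 109*√14/182 ≈ 7749.8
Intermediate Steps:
Y = 109*√14/14 (Y = 218/(√56) = 218/((2*√14)) = 218*(√14/28) = 109*√14/14 ≈ 29.131)
p(a) = a/13 (p(a) = 1/(13/a) = a/13)
u = 7752
u - p(Y) = 7752 - 109*√14/14/13 = 7752 - 109*√14/182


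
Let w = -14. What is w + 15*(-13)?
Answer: -209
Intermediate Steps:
w + 15*(-13) = -14 + 15*(-13) = -14 - 195 = -209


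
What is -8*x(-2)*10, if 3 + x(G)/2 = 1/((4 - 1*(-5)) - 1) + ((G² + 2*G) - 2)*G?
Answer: -180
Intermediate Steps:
x(G) = -23/4 + 2*G*(-2 + G² + 2*G) (x(G) = -6 + 2*(1/((4 - 1*(-5)) - 1) + ((G² + 2*G) - 2)*G) = -6 + 2*(1/((4 + 5) - 1) + (-2 + G² + 2*G)*G) = -6 + 2*(1/(9 - 1) + G*(-2 + G² + 2*G)) = -6 + 2*(1/8 + G*(-2 + G² + 2*G)) = -6 + 2*(⅛ + G*(-2 + G² + 2*G)) = -6 + (¼ + 2*G*(-2 + G² + 2*G)) = -23/4 + 2*G*(-2 + G² + 2*G))
-8*x(-2)*10 = -8*(-23/4 - 4*(-2) + 2*(-2)³ + 4*(-2)²)*10 = -8*(-23/4 + 8 + 2*(-8) + 4*4)*10 = -8*(-23/4 + 8 - 16 + 16)*10 = -8*9/4*10 = -18*10 = -180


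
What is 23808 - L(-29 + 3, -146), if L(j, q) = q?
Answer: 23954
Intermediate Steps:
23808 - L(-29 + 3, -146) = 23808 - 1*(-146) = 23808 + 146 = 23954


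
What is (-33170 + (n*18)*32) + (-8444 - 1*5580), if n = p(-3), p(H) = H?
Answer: -48922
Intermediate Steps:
n = -3
(-33170 + (n*18)*32) + (-8444 - 1*5580) = (-33170 - 3*18*32) + (-8444 - 1*5580) = (-33170 - 54*32) + (-8444 - 5580) = (-33170 - 1728) - 14024 = -34898 - 14024 = -48922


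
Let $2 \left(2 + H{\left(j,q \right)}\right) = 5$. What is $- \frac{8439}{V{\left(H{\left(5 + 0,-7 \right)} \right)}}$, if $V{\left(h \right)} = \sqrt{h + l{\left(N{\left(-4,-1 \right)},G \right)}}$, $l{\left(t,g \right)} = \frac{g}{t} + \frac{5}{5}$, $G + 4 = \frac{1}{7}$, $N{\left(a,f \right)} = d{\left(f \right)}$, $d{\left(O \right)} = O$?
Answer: $- \frac{2813 \sqrt{42}}{5} \approx -3646.1$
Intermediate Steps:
$N{\left(a,f \right)} = f$
$H{\left(j,q \right)} = \frac{1}{2}$ ($H{\left(j,q \right)} = -2 + \frac{1}{2} \cdot 5 = -2 + \frac{5}{2} = \frac{1}{2}$)
$G = - \frac{27}{7}$ ($G = -4 + \frac{1}{7} = - \frac{27}{7} \approx -3.8571$)
$l{\left(t,g \right)} = 1 + \frac{g}{t}$ ($l{\left(t,g \right)} = \frac{g}{t} + 5 \cdot \frac{1}{5} = \frac{g}{t} + 1 = 1 + \frac{g}{t}$)
$V{\left(h \right)} = \sqrt{\frac{34}{7} + h}$ ($V{\left(h \right)} = \sqrt{h + \frac{- \frac{27}{7} - 1}{-1}} = \sqrt{h - - \frac{34}{7}} = \sqrt{h + \frac{34}{7}} = \sqrt{\frac{34}{7} + h}$)
$- \frac{8439}{V{\left(H{\left(5 + 0,-7 \right)} \right)}} = - \frac{8439}{\frac{1}{7} \sqrt{238 + 49 \cdot \frac{1}{2}}} = - \frac{8439}{\frac{1}{7} \sqrt{238 + \frac{49}{2}}} = - \frac{8439}{\frac{1}{7} \sqrt{\frac{525}{2}}} = - \frac{8439}{\frac{1}{7} \frac{5 \sqrt{42}}{2}} = - \frac{8439}{\frac{5}{14} \sqrt{42}} = - 8439 \frac{\sqrt{42}}{15} = - \frac{2813 \sqrt{42}}{5}$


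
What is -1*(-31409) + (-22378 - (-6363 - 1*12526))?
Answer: 27920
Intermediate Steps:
-1*(-31409) + (-22378 - (-6363 - 1*12526)) = 31409 + (-22378 - (-6363 - 12526)) = 31409 + (-22378 - 1*(-18889)) = 31409 + (-22378 + 18889) = 31409 - 3489 = 27920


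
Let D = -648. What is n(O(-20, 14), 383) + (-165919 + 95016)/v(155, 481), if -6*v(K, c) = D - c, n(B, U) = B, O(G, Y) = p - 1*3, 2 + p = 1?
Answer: -429934/1129 ≈ -380.81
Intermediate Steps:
p = -1 (p = -2 + 1 = -1)
O(G, Y) = -4 (O(G, Y) = -1 - 1*3 = -1 - 3 = -4)
v(K, c) = 108 + c/6 (v(K, c) = -(-648 - c)/6 = 108 + c/6)
n(O(-20, 14), 383) + (-165919 + 95016)/v(155, 481) = -4 + (-165919 + 95016)/(108 + (⅙)*481) = -4 - 70903/(108 + 481/6) = -4 - 70903/1129/6 = -4 - 70903*6/1129 = -4 - 425418/1129 = -429934/1129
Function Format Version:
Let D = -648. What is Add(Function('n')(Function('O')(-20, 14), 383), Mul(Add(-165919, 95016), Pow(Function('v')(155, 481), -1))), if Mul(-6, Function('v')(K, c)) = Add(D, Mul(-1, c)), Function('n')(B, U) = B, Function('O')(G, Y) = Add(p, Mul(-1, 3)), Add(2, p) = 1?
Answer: Rational(-429934, 1129) ≈ -380.81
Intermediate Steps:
p = -1 (p = Add(-2, 1) = -1)
Function('O')(G, Y) = -4 (Function('O')(G, Y) = Add(-1, Mul(-1, 3)) = Add(-1, -3) = -4)
Function('v')(K, c) = Add(108, Mul(Rational(1, 6), c)) (Function('v')(K, c) = Mul(Rational(-1, 6), Add(-648, Mul(-1, c))) = Add(108, Mul(Rational(1, 6), c)))
Add(Function('n')(Function('O')(-20, 14), 383), Mul(Add(-165919, 95016), Pow(Function('v')(155, 481), -1))) = Add(-4, Mul(Add(-165919, 95016), Pow(Add(108, Mul(Rational(1, 6), 481)), -1))) = Add(-4, Mul(-70903, Pow(Add(108, Rational(481, 6)), -1))) = Add(-4, Mul(-70903, Pow(Rational(1129, 6), -1))) = Add(-4, Mul(-70903, Rational(6, 1129))) = Add(-4, Rational(-425418, 1129)) = Rational(-429934, 1129)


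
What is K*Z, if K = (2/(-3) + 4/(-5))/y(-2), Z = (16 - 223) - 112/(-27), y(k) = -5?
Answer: -120494/2025 ≈ -59.503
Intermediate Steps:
Z = -5477/27 (Z = -207 - 112*(-1/27) = -207 + 112/27 = -5477/27 ≈ -202.85)
K = 22/75 (K = (2/(-3) + 4/(-5))/(-5) = (2*(-⅓) + 4*(-⅕))*(-⅕) = (-⅔ - ⅘)*(-⅕) = -22/15*(-⅕) = 22/75 ≈ 0.29333)
K*Z = (22/75)*(-5477/27) = -120494/2025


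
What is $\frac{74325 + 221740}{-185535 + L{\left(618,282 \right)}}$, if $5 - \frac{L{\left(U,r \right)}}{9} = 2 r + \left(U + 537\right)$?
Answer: $- \frac{296065}{200961} \approx -1.4732$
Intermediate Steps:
$L{\left(U,r \right)} = -4788 - 18 r - 9 U$ ($L{\left(U,r \right)} = 45 - 9 \left(2 r + \left(U + 537\right)\right) = 45 - 9 \left(2 r + \left(537 + U\right)\right) = 45 - 9 \left(537 + U + 2 r\right) = 45 - \left(4833 + 9 U + 18 r\right) = -4788 - 18 r - 9 U$)
$\frac{74325 + 221740}{-185535 + L{\left(618,282 \right)}} = \frac{74325 + 221740}{-185535 - 15426} = \frac{296065}{-185535 - 15426} = \frac{296065}{-200961} = 296065 \left(- \frac{1}{200961}\right) = - \frac{296065}{200961}$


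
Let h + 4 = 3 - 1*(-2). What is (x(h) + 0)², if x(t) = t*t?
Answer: 1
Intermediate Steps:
h = 1 (h = -4 + (3 - 1*(-2)) = -4 + (3 + 2) = -4 + 5 = 1)
x(t) = t²
(x(h) + 0)² = (1² + 0)² = (1 + 0)² = 1² = 1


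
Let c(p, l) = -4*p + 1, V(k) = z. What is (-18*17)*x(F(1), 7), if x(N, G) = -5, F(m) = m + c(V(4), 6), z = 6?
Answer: 1530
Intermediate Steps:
V(k) = 6
c(p, l) = 1 - 4*p
F(m) = -23 + m (F(m) = m + (1 - 4*6) = m + (1 - 24) = m - 23 = -23 + m)
(-18*17)*x(F(1), 7) = -18*17*(-5) = -306*(-5) = 1530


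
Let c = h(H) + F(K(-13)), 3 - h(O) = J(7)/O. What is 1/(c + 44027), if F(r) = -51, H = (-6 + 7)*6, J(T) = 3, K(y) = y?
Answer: 2/87957 ≈ 2.2738e-5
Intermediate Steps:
H = 6 (H = 1*6 = 6)
h(O) = 3 - 3/O
c = -97/2 (c = (3 - 3/6) - 51 = (3 - 3*1/6) - 51 = (3 - 1/2) - 51 = 5/2 - 51 = -97/2 ≈ -48.500)
1/(c + 44027) = 1/(-97/2 + 44027) = 1/(87957/2) = 2/87957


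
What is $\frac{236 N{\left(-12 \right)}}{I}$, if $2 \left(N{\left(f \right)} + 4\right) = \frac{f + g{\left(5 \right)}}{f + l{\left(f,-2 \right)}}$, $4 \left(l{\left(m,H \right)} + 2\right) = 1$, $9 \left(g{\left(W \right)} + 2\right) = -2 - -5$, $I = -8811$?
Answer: $\frac{136408}{1453815} \approx 0.093828$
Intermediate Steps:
$g{\left(W \right)} = - \frac{5}{3}$ ($g{\left(W \right)} = -2 + \frac{-2 - -5}{9} = -2 + \frac{-2 + 5}{9} = -2 + \frac{1}{9} \cdot 3 = -2 + \frac{1}{3} = - \frac{5}{3}$)
$l{\left(m,H \right)} = - \frac{7}{4}$ ($l{\left(m,H \right)} = -2 + \frac{1}{4} \cdot 1 = -2 + \frac{1}{4} = - \frac{7}{4}$)
$N{\left(f \right)} = -4 + \frac{- \frac{5}{3} + f}{2 \left(- \frac{7}{4} + f\right)}$ ($N{\left(f \right)} = -4 + \frac{\left(f - \frac{5}{3}\right) \frac{1}{f - \frac{7}{4}}}{2} = -4 + \frac{\left(- \frac{5}{3} + f\right) \frac{1}{- \frac{7}{4} + f}}{2} = -4 + \frac{\frac{1}{- \frac{7}{4} + f} \left(- \frac{5}{3} + f\right)}{2} = -4 + \frac{- \frac{5}{3} + f}{2 \left(- \frac{7}{4} + f\right)}$)
$\frac{236 N{\left(-12 \right)}}{I} = \frac{236 \frac{2 \left(37 - -252\right)}{3 \left(-7 + 4 \left(-12\right)\right)}}{-8811} = 236 \frac{2 \left(37 + 252\right)}{3 \left(-7 - 48\right)} \left(- \frac{1}{8811}\right) = 236 \cdot \frac{2}{3} \frac{1}{-55} \cdot 289 \left(- \frac{1}{8811}\right) = 236 \cdot \frac{2}{3} \left(- \frac{1}{55}\right) 289 \left(- \frac{1}{8811}\right) = 236 \left(- \frac{578}{165}\right) \left(- \frac{1}{8811}\right) = \left(- \frac{136408}{165}\right) \left(- \frac{1}{8811}\right) = \frac{136408}{1453815}$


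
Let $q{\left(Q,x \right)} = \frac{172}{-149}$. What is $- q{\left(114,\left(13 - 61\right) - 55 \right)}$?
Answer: $\frac{172}{149} \approx 1.1544$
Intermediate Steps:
$q{\left(Q,x \right)} = - \frac{172}{149}$ ($q{\left(Q,x \right)} = 172 \left(- \frac{1}{149}\right) = - \frac{172}{149}$)
$- q{\left(114,\left(13 - 61\right) - 55 \right)} = \left(-1\right) \left(- \frac{172}{149}\right) = \frac{172}{149}$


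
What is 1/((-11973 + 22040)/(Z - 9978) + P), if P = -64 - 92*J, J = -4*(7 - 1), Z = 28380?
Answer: 18402/39463955 ≈ 0.00046630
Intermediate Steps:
J = -24 (J = -4*6 = -24)
P = 2144 (P = -64 - 92*(-24) = -64 + 2208 = 2144)
1/((-11973 + 22040)/(Z - 9978) + P) = 1/((-11973 + 22040)/(28380 - 9978) + 2144) = 1/(10067/18402 + 2144) = 1/(39463955/18402) = 18402/39463955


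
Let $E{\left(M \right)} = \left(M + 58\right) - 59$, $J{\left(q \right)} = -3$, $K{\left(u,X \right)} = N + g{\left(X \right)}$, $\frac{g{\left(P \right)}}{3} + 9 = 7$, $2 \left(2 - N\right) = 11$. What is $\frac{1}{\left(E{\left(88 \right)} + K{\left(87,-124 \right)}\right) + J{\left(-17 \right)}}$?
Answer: $\frac{2}{149} \approx 0.013423$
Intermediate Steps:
$N = - \frac{7}{2}$ ($N = 2 - \frac{11}{2} = - \frac{7}{2} \approx -3.5$)
$g{\left(P \right)} = -6$ ($g{\left(P \right)} = -27 + 3 \cdot 7 = -27 + 21 = -6$)
$K{\left(u,X \right)} = - \frac{19}{2}$ ($K{\left(u,X \right)} = - \frac{7}{2} - 6 = - \frac{19}{2}$)
$E{\left(M \right)} = -1 + M$ ($E{\left(M \right)} = \left(58 + M\right) - 59 = -1 + M$)
$\frac{1}{\left(E{\left(88 \right)} + K{\left(87,-124 \right)}\right) + J{\left(-17 \right)}} = \frac{1}{\left(\left(-1 + 88\right) - \frac{19}{2}\right) - 3} = \frac{1}{\left(87 - \frac{19}{2}\right) - 3} = \frac{1}{\frac{155}{2} - 3} = \frac{1}{\frac{149}{2}} = \frac{2}{149}$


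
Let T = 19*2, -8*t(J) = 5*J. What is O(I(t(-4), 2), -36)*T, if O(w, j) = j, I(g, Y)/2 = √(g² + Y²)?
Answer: -1368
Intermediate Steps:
t(J) = -5*J/8
I(g, Y) = 2*√(Y² + g²) (I(g, Y) = 2*√(g² + Y²) = 2*√(Y² + g²))
T = 38
O(I(t(-4), 2), -36)*T = -36*38 = -1368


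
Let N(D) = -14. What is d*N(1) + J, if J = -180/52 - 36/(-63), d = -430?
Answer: 547557/91 ≈ 6017.1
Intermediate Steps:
J = -263/91 (J = -180*1/52 - 36*(-1/63) = -45/13 + 4/7 = -263/91 ≈ -2.8901)
d*N(1) + J = -430*(-14) - 263/91 = 6020 - 263/91 = 547557/91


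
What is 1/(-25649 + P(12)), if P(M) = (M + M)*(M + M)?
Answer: -1/25073 ≈ -3.9884e-5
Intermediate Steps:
P(M) = 4*M**2 (P(M) = (2*M)*(2*M) = 4*M**2)
1/(-25649 + P(12)) = 1/(-25649 + 4*12**2) = 1/(-25649 + 4*144) = 1/(-25649 + 576) = 1/(-25073) = -1/25073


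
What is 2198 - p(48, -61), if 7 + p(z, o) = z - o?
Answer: 2096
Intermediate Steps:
p(z, o) = -7 + z - o (p(z, o) = -7 + (z - o) = -7 + z - o)
2198 - p(48, -61) = 2198 - (-7 + 48 - 1*(-61)) = 2198 - (-7 + 48 + 61) = 2198 - 1*102 = 2198 - 102 = 2096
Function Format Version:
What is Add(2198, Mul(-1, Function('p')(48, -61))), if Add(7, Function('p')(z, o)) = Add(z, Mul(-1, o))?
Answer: 2096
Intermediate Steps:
Function('p')(z, o) = Add(-7, z, Mul(-1, o)) (Function('p')(z, o) = Add(-7, Add(z, Mul(-1, o))) = Add(-7, z, Mul(-1, o)))
Add(2198, Mul(-1, Function('p')(48, -61))) = Add(2198, Mul(-1, Add(-7, 48, Mul(-1, -61)))) = Add(2198, Mul(-1, Add(-7, 48, 61))) = Add(2198, Mul(-1, 102)) = Add(2198, -102) = 2096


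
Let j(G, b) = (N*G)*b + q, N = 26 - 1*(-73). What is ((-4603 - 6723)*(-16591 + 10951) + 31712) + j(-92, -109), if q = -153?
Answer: 64902971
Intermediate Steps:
N = 99 (N = 26 + 73 = 99)
j(G, b) = -153 + 99*G*b (j(G, b) = (99*G)*b - 153 = 99*G*b - 153 = -153 + 99*G*b)
((-4603 - 6723)*(-16591 + 10951) + 31712) + j(-92, -109) = ((-4603 - 6723)*(-16591 + 10951) + 31712) + (-153 + 99*(-92)*(-109)) = (-11326*(-5640) + 31712) + (-153 + 992772) = (63878640 + 31712) + 992619 = 63910352 + 992619 = 64902971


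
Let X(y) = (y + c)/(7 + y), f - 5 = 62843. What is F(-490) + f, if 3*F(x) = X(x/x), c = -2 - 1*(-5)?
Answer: 377089/6 ≈ 62848.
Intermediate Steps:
f = 62848 (f = 5 + 62843 = 62848)
c = 3 (c = -2 + 5 = 3)
X(y) = (3 + y)/(7 + y) (X(y) = (y + 3)/(7 + y) = (3 + y)/(7 + y))
F(x) = ⅙ (F(x) = ((3 + x/x)/(7 + x/x))/3 = ((3 + 1)/(7 + 1))/3 = (4/8)/3 = ((⅛)*4)/3 = (⅓)*(½) = ⅙)
F(-490) + f = ⅙ + 62848 = 377089/6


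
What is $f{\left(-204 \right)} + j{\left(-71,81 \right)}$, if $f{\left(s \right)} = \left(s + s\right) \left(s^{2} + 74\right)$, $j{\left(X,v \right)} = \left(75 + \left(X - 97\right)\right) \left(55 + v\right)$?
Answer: $-17022168$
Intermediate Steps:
$j{\left(X,v \right)} = \left(-22 + X\right) \left(55 + v\right)$ ($j{\left(X,v \right)} = \left(75 + \left(-97 + X\right)\right) \left(55 + v\right) = \left(-22 + X\right) \left(55 + v\right)$)
$f{\left(s \right)} = 2 s \left(74 + s^{2}\right)$
$f{\left(-204 \right)} + j{\left(-71,81 \right)} = 2 \left(-204\right) \left(74 + \left(-204\right)^{2}\right) - 12648 = 2 \left(-204\right) \left(74 + 41616\right) - 12648 = 2 \left(-204\right) 41690 - 12648 = -17009520 - 12648 = -17022168$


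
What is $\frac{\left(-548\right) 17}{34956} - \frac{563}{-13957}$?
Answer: $- \frac{27585796}{121970223} \approx -0.22617$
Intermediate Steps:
$\frac{\left(-548\right) 17}{34956} - \frac{563}{-13957} = \left(-9316\right) \frac{1}{34956} - - \frac{563}{13957} = - \frac{2329}{8739} + \frac{563}{13957} = - \frac{27585796}{121970223}$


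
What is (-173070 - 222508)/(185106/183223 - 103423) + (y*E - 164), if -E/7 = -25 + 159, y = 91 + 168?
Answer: -4606612940646744/18949287223 ≈ -2.4310e+5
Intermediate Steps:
y = 259
E = -938 (E = -7*(-25 + 159) = -7*134 = -938)
(-173070 - 222508)/(185106/183223 - 103423) + (y*E - 164) = (-173070 - 222508)/(185106/183223 - 103423) + (259*(-938) - 164) = -395578/(185106*(1/183223) - 103423) + (-242942 - 164) = -395578/(185106/183223 - 103423) - 243106 = -395578/(-18949287223/183223) - 243106 = -395578*(-183223/18949287223) - 243106 = 72478987894/18949287223 - 243106 = -4606612940646744/18949287223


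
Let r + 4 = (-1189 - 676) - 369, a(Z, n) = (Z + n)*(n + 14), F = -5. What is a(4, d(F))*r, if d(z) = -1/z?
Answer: -3336858/25 ≈ -1.3347e+5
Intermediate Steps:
a(Z, n) = (14 + n)*(Z + n) (a(Z, n) = (Z + n)*(14 + n) = (14 + n)*(Z + n))
r = -2238 (r = -4 + ((-1189 - 676) - 369) = -4 + (-1865 - 369) = -4 - 2234 = -2238)
a(4, d(F))*r = ((-1/(-5))**2 + 14*4 + 14*(-1/(-5)) + 4*(-1/(-5)))*(-2238) = ((-1*(-1/5))**2 + 56 + 14*(-1*(-1/5)) + 4*(-1*(-1/5)))*(-2238) = ((1/5)**2 + 56 + 14*(1/5) + 4*(1/5))*(-2238) = (1/25 + 56 + 14/5 + 4/5)*(-2238) = (1491/25)*(-2238) = -3336858/25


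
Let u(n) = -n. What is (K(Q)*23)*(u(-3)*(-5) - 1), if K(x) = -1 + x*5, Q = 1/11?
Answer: 2208/11 ≈ 200.73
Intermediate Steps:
Q = 1/11 ≈ 0.090909
K(x) = -1 + 5*x
(K(Q)*23)*(u(-3)*(-5) - 1) = ((-1 + 5*(1/11))*23)*(-1*(-3)*(-5) - 1) = ((-1 + 5/11)*23)*(3*(-5) - 1) = (-6/11*23)*(-15 - 1) = -138/11*(-16) = 2208/11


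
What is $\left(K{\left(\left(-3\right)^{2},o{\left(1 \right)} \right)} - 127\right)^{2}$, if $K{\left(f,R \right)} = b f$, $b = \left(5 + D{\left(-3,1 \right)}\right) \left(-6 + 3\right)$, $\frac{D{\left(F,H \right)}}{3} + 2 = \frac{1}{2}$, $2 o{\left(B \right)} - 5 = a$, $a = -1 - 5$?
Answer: $\frac{78961}{4} \approx 19740.0$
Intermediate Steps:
$a = -6$
$o{\left(B \right)} = - \frac{1}{2}$ ($o{\left(B \right)} = \frac{5}{2} + \frac{1}{2} \left(-6\right) = \frac{5}{2} - 3 = - \frac{1}{2}$)
$D{\left(F,H \right)} = - \frac{9}{2}$ ($D{\left(F,H \right)} = -6 + \frac{3}{2} = - \frac{9}{2}$)
$b = - \frac{3}{2}$ ($b = \left(5 - \frac{9}{2}\right) \left(-6 + 3\right) = \frac{1}{2} \left(-3\right) = - \frac{3}{2} \approx -1.5$)
$K{\left(f,R \right)} = - \frac{3 f}{2}$
$\left(K{\left(\left(-3\right)^{2},o{\left(1 \right)} \right)} - 127\right)^{2} = \left(- \frac{3 \left(-3\right)^{2}}{2} - 127\right)^{2} = \left(\left(- \frac{3}{2}\right) 9 - 127\right)^{2} = \left(- \frac{27}{2} - 127\right)^{2} = \left(- \frac{281}{2}\right)^{2} = \frac{78961}{4}$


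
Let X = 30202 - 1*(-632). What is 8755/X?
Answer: 8755/30834 ≈ 0.28394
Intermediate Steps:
X = 30834 (X = 30202 + 632 = 30834)
8755/X = 8755/30834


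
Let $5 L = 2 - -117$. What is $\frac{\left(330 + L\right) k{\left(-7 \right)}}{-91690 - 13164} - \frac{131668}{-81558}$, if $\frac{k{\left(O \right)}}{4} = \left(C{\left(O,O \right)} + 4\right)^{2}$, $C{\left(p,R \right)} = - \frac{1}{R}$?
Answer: $\frac{724276182128}{523790555085} \approx 1.3828$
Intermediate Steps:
$k{\left(O \right)} = 4 \left(4 - \frac{1}{O}\right)^{2}$ ($k{\left(O \right)} = 4 \left(- \frac{1}{O} + 4\right)^{2} = 4 \left(4 - \frac{1}{O}\right)^{2}$)
$L = \frac{119}{5}$ ($L = \frac{2 - -117}{5} = \frac{2 + 117}{5} = \frac{1}{5} \cdot 119 = \frac{119}{5} \approx 23.8$)
$\frac{\left(330 + L\right) k{\left(-7 \right)}}{-91690 - 13164} - \frac{131668}{-81558} = \frac{\left(330 + \frac{119}{5}\right) \frac{4 \left(-1 + 4 \left(-7\right)\right)^{2}}{49}}{-91690 - 13164} - \frac{131668}{-81558} = \frac{\frac{1769}{5} \cdot 4 \cdot \frac{1}{49} \left(-1 - 28\right)^{2}}{-104854} - - \frac{65834}{40779} = \frac{1769 \cdot 4 \cdot \frac{1}{49} \left(-29\right)^{2}}{5} \left(- \frac{1}{104854}\right) + \frac{65834}{40779} = \frac{1769 \cdot 4 \cdot \frac{1}{49} \cdot 841}{5} \left(- \frac{1}{104854}\right) + \frac{65834}{40779} = \frac{1769}{5} \cdot \frac{3364}{49} \left(- \frac{1}{104854}\right) + \frac{65834}{40779} = \frac{5950916}{245} \left(- \frac{1}{104854}\right) + \frac{65834}{40779} = - \frac{2975458}{12844615} + \frac{65834}{40779} = \frac{724276182128}{523790555085}$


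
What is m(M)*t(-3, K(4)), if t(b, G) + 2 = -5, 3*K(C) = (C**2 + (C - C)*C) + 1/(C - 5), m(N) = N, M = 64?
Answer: -448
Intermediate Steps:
K(C) = C**2/3 + 1/(3*(-5 + C)) (K(C) = ((C**2 + (C - C)*C) + 1/(C - 5))/3 = ((C**2 + 0*C) + 1/(-5 + C))/3 = ((C**2 + 0) + 1/(-5 + C))/3 = (C**2 + 1/(-5 + C))/3 = C**2/3 + 1/(3*(-5 + C)))
t(b, G) = -7 (t(b, G) = -2 - 5 = -7)
m(M)*t(-3, K(4)) = 64*(-7) = -448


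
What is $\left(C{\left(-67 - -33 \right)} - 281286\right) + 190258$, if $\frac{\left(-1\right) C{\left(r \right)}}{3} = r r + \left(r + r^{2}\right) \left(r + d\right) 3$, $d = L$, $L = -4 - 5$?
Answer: $339718$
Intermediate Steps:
$L = -9$ ($L = -4 - 5 = -9$)
$d = -9$
$C{\left(r \right)} = - 3 r^{2} - 9 \left(-9 + r\right) \left(r + r^{2}\right)$ ($C{\left(r \right)} = - 3 \left(r r + \left(r + r^{2}\right) \left(r - 9\right) 3\right) = - 3 \left(r^{2} + \left(r + r^{2}\right) \left(-9 + r\right) 3\right) = - 3 \left(r^{2} + \left(-9 + r\right) \left(r + r^{2}\right) 3\right) = - 3 \left(r^{2} + 3 \left(-9 + r\right) \left(r + r^{2}\right)\right) = - 3 r^{2} - 9 \left(-9 + r\right) \left(r + r^{2}\right)$)
$\left(C{\left(-67 - -33 \right)} - 281286\right) + 190258 = \left(3 \left(-67 - -33\right) \left(27 - 3 \left(-67 - -33\right)^{2} + 23 \left(-67 - -33\right)\right) - 281286\right) + 190258 = \left(3 \left(-67 + 33\right) \left(27 - 3 \left(-67 + 33\right)^{2} + 23 \left(-67 + 33\right)\right) - 281286\right) + 190258 = \left(3 \left(-34\right) \left(27 - 3 \left(-34\right)^{2} + 23 \left(-34\right)\right) - 281286\right) + 190258 = \left(3 \left(-34\right) \left(27 - 3468 - 782\right) - 281286\right) + 190258 = \left(3 \left(-34\right) \left(-4223\right) - 281286\right) + 190258 = \left(430746 - 281286\right) + 190258 = 149460 + 190258 = 339718$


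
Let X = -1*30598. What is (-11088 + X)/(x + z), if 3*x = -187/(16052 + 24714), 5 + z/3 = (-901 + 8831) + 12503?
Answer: -27262644/40079735 ≈ -0.68021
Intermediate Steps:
X = -30598
z = 61284 (z = -15 + 3*((-901 + 8831) + 12503) = -15 + 3*(7930 + 12503) = -15 + 3*20433 = -15 + 61299 = 61284)
x = -1/654 (x = (-187/(16052 + 24714))/3 = (-187/40766)/3 = (-187*1/40766)/3 = (⅓)*(-1/218) = -1/654 ≈ -0.0015291)
(-11088 + X)/(x + z) = (-11088 - 30598)/(-1/654 + 61284) = -41686/40079735/654 = -41686*654/40079735 = -27262644/40079735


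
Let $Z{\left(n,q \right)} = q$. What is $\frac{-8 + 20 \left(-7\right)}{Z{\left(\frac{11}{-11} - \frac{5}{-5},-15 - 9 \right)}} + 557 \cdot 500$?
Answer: $\frac{1671037}{6} \approx 2.7851 \cdot 10^{5}$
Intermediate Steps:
$\frac{-8 + 20 \left(-7\right)}{Z{\left(\frac{11}{-11} - \frac{5}{-5},-15 - 9 \right)}} + 557 \cdot 500 = \frac{-8 + 20 \left(-7\right)}{-15 - 9} + 557 \cdot 500 = \frac{-8 - 140}{-24} + 278500 = \left(-148\right) \left(- \frac{1}{24}\right) + 278500 = \frac{37}{6} + 278500 = \frac{1671037}{6}$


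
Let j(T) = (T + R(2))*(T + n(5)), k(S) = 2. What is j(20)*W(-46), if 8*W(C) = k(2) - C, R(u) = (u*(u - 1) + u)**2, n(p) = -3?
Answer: 3672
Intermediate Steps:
R(u) = (u + u*(-1 + u))**2 (R(u) = (u*(-1 + u) + u)**2 = (u + u*(-1 + u))**2)
W(C) = 1/4 - C/8 (W(C) = (2 - C)/8 = 1/4 - C/8)
j(T) = (-3 + T)*(16 + T) (j(T) = (T + 2**4)*(T - 3) = (T + 16)*(-3 + T) = (16 + T)*(-3 + T) = (-3 + T)*(16 + T))
j(20)*W(-46) = (-48 + 20**2 + 13*20)*(1/4 - 1/8*(-46)) = (-48 + 400 + 260)*(1/4 + 23/4) = 612*6 = 3672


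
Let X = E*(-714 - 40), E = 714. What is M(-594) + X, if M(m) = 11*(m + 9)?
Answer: -544791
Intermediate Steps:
M(m) = 99 + 11*m (M(m) = 11*(9 + m) = 99 + 11*m)
X = -538356 (X = 714*(-714 - 40) = 714*(-754) = -538356)
M(-594) + X = (99 + 11*(-594)) - 538356 = (99 - 6534) - 538356 = -6435 - 538356 = -544791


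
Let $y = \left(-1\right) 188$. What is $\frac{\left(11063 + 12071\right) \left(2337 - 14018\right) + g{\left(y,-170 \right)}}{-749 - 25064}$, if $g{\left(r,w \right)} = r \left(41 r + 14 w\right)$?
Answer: $\frac{268331710}{25813} \approx 10395.0$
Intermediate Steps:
$y = -188$
$g{\left(r,w \right)} = r \left(14 w + 41 r\right)$
$\frac{\left(11063 + 12071\right) \left(2337 - 14018\right) + g{\left(y,-170 \right)}}{-749 - 25064} = \frac{\left(11063 + 12071\right) \left(2337 - 14018\right) - 188 \left(14 \left(-170\right) + 41 \left(-188\right)\right)}{-749 - 25064} = \frac{23134 \left(-11681\right) - 188 \left(-2380 - 7708\right)}{-25813} = \left(-270228254 - -1896544\right) \left(- \frac{1}{25813}\right) = \left(-270228254 + 1896544\right) \left(- \frac{1}{25813}\right) = \left(-268331710\right) \left(- \frac{1}{25813}\right) = \frac{268331710}{25813}$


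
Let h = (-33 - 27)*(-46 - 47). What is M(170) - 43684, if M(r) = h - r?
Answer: -38274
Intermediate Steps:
h = 5580 (h = -60*(-93) = 5580)
M(r) = 5580 - r
M(170) - 43684 = (5580 - 1*170) - 43684 = (5580 - 170) - 43684 = 5410 - 43684 = -38274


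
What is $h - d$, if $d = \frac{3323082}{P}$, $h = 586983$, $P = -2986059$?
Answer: $\frac{584256397693}{995353} \approx 5.8698 \cdot 10^{5}$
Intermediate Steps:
$d = - \frac{1107694}{995353}$ ($d = \frac{3323082}{-2986059} = 3323082 \left(- \frac{1}{2986059}\right) = - \frac{1107694}{995353} \approx -1.1129$)
$h - d = 586983 - - \frac{1107694}{995353} = 586983 + \frac{1107694}{995353} = \frac{584256397693}{995353}$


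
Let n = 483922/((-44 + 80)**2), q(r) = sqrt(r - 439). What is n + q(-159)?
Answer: 241961/648 + I*sqrt(598) ≈ 373.4 + 24.454*I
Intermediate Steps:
q(r) = sqrt(-439 + r)
n = 241961/648 (n = 483922/(36**2) = 483922/1296 = 483922*(1/1296) = 241961/648 ≈ 373.40)
n + q(-159) = 241961/648 + sqrt(-439 - 159) = 241961/648 + sqrt(-598) = 241961/648 + I*sqrt(598)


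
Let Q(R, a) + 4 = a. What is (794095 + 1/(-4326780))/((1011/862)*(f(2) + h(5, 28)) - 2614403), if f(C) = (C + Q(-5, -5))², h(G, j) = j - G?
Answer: -1480861850926669/4875291512433660 ≈ -0.30375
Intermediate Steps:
Q(R, a) = -4 + a
f(C) = (-9 + C)² (f(C) = (C + (-4 - 5))² = (C - 9)² = (-9 + C)²)
(794095 + 1/(-4326780))/((1011/862)*(f(2) + h(5, 28)) - 2614403) = (794095 + 1/(-4326780))/((1011/862)*((-9 + 2)² + (28 - 1*5)) - 2614403) = (794095 - 1/4326780)/((1011*(1/862))*((-7)² + (28 - 5)) - 2614403) = 3435874364099/(4326780*(1011*(49 + 23)/862 - 2614403)) = 3435874364099/(4326780*((1011/862)*72 - 2614403)) = 3435874364099/(4326780*(36396/431 - 2614403)) = 3435874364099/(4326780*(-1126771297/431)) = (3435874364099/4326780)*(-431/1126771297) = -1480861850926669/4875291512433660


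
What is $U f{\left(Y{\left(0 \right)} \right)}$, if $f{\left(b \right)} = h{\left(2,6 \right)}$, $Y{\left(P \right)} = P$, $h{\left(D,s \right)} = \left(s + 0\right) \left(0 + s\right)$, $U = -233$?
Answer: $-8388$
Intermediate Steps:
$h{\left(D,s \right)} = s^{2}$ ($h{\left(D,s \right)} = s s = s^{2}$)
$f{\left(b \right)} = 36$ ($f{\left(b \right)} = 6^{2} = 36$)
$U f{\left(Y{\left(0 \right)} \right)} = \left(-233\right) 36 = -8388$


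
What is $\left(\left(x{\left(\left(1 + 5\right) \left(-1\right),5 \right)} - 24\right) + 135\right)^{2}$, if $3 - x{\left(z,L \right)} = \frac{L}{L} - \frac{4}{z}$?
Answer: $\frac{113569}{9} \approx 12619.0$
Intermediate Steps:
$x{\left(z,L \right)} = 2 + \frac{4}{z}$ ($x{\left(z,L \right)} = 3 - \left(\frac{L}{L} - \frac{4}{z}\right) = 3 - \left(1 - \frac{4}{z}\right) = 2 + \frac{4}{z}$)
$\left(\left(x{\left(\left(1 + 5\right) \left(-1\right),5 \right)} - 24\right) + 135\right)^{2} = \left(\left(\left(2 + \frac{4}{\left(1 + 5\right) \left(-1\right)}\right) - 24\right) + 135\right)^{2} = \left(\left(\left(2 + \frac{4}{6 \left(-1\right)}\right) - 24\right) + 135\right)^{2} = \left(\left(\left(2 + \frac{4}{-6}\right) - 24\right) + 135\right)^{2} = \left(\left(\left(2 + 4 \left(- \frac{1}{6}\right)\right) - 24\right) + 135\right)^{2} = \left(\left(\left(2 - \frac{2}{3}\right) - 24\right) + 135\right)^{2} = \left(\left(\frac{4}{3} - 24\right) + 135\right)^{2} = \left(- \frac{68}{3} + 135\right)^{2} = \left(\frac{337}{3}\right)^{2} = \frac{113569}{9}$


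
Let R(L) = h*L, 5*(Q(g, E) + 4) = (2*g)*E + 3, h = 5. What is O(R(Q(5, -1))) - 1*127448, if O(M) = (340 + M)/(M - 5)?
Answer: -4078649/32 ≈ -1.2746e+5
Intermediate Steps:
Q(g, E) = -17/5 + 2*E*g/5 (Q(g, E) = -4 + ((2*g)*E + 3)/5 = -4 + (2*E*g + 3)/5 = -4 + (3 + 2*E*g)/5 = -4 + (3/5 + 2*E*g/5) = -17/5 + 2*E*g/5)
R(L) = 5*L
O(M) = (340 + M)/(-5 + M)
O(R(Q(5, -1))) - 1*127448 = (340 + 5*(-17/5 + (2/5)*(-1)*5))/(-5 + 5*(-17/5 + (2/5)*(-1)*5)) - 1*127448 = (340 + 5*(-17/5 - 2))/(-5 + 5*(-17/5 - 2)) - 127448 = (340 + 5*(-27/5))/(-5 + 5*(-27/5)) - 127448 = (340 - 27)/(-5 - 27) - 127448 = 313/(-32) - 127448 = -1/32*313 - 127448 = -313/32 - 127448 = -4078649/32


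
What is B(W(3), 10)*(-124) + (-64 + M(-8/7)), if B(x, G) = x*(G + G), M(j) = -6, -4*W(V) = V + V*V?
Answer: 7370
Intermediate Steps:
W(V) = -V/4 - V²/4 (W(V) = -(V + V*V)/4 = -(V + V²)/4 = -V/4 - V²/4)
B(x, G) = 2*G*x (B(x, G) = x*(2*G) = 2*G*x)
B(W(3), 10)*(-124) + (-64 + M(-8/7)) = (2*10*(-¼*3*(1 + 3)))*(-124) + (-64 - 6) = (2*10*(-¼*3*4))*(-124) - 70 = (2*10*(-3))*(-124) - 70 = -60*(-124) - 70 = 7440 - 70 = 7370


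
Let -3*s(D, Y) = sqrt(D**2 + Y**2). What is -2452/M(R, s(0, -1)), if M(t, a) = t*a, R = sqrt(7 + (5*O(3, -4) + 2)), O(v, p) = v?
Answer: 613*sqrt(6) ≈ 1501.5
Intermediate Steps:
R = 2*sqrt(6) (R = sqrt(7 + (5*3 + 2)) = sqrt(7 + (15 + 2)) = sqrt(7 + 17) = sqrt(24) = 2*sqrt(6) ≈ 4.8990)
s(D, Y) = -sqrt(D**2 + Y**2)/3
M(t, a) = a*t
-2452/M(R, s(0, -1)) = -2452*(-sqrt(6)/(4*sqrt(0**2 + (-1)**2))) = -2452*(-sqrt(6)/(4*sqrt(0 + 1))) = -2452*(-sqrt(6)/4) = -(-613)*sqrt(6) = 613*sqrt(6)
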